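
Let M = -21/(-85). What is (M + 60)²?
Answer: 26224641/7225 ≈ 3629.7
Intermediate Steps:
M = 21/85 (M = -21*(-1/85) = 21/85 ≈ 0.24706)
(M + 60)² = (21/85 + 60)² = (5121/85)² = 26224641/7225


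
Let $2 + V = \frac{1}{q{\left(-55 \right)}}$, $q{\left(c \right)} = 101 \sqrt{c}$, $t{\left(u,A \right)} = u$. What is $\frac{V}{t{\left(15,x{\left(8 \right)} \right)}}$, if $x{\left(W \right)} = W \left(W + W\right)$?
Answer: $- \frac{2}{15} - \frac{i \sqrt{55}}{83325} \approx -0.13333 - 8.9003 \cdot 10^{-5} i$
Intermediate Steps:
$x{\left(W \right)} = 2 W^{2}$ ($x{\left(W \right)} = W 2 W = 2 W^{2}$)
$V = -2 - \frac{i \sqrt{55}}{5555}$ ($V = -2 + \frac{1}{101 \sqrt{-55}} = -2 + \frac{1}{101 i \sqrt{55}} = -2 - \frac{i \sqrt{55}}{5555} \approx -2.0 - 0.001335 i$)
$\frac{V}{t{\left(15,x{\left(8 \right)} \right)}} = \frac{-2 - \frac{i \sqrt{55}}{5555}}{15} = \left(-2 - \frac{i \sqrt{55}}{5555}\right) \frac{1}{15} = - \frac{2}{15} - \frac{i \sqrt{55}}{83325}$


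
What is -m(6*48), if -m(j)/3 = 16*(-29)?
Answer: -1392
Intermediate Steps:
m(j) = 1392 (m(j) = -48*(-29) = -3*(-464) = 1392)
-m(6*48) = -1*1392 = -1392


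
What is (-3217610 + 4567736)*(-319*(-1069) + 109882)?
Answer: 608762362518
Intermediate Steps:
(-3217610 + 4567736)*(-319*(-1069) + 109882) = 1350126*(341011 + 109882) = 1350126*450893 = 608762362518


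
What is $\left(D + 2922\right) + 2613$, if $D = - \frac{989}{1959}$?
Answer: $\frac{10842076}{1959} \approx 5534.5$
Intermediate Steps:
$D = - \frac{989}{1959}$ ($D = \left(-989\right) \frac{1}{1959} = - \frac{989}{1959} \approx -0.50485$)
$\left(D + 2922\right) + 2613 = \left(- \frac{989}{1959} + 2922\right) + 2613 = \frac{5723209}{1959} + 2613 = \frac{10842076}{1959}$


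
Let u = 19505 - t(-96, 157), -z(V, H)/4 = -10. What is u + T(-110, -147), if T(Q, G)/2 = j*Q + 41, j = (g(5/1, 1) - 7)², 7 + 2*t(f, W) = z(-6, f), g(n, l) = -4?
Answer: -14099/2 ≈ -7049.5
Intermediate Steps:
z(V, H) = 40 (z(V, H) = -4*(-10) = 40)
t(f, W) = 33/2 (t(f, W) = -7/2 + (½)*40 = -7/2 + 20 = 33/2)
j = 121 (j = (-4 - 7)² = (-11)² = 121)
T(Q, G) = 82 + 242*Q (T(Q, G) = 2*(121*Q + 41) = 2*(41 + 121*Q) = 82 + 242*Q)
u = 38977/2 (u = 19505 - 1*33/2 = 19505 - 33/2 = 38977/2 ≈ 19489.)
u + T(-110, -147) = 38977/2 + (82 + 242*(-110)) = 38977/2 + (82 - 26620) = 38977/2 - 26538 = -14099/2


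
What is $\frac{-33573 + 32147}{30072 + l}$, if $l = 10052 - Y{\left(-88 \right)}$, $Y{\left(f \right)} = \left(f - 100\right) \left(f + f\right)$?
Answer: $- \frac{713}{3518} \approx -0.20267$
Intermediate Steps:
$Y{\left(f \right)} = 2 f \left(-100 + f\right)$ ($Y{\left(f \right)} = \left(-100 + f\right) 2 f = 2 f \left(-100 + f\right)$)
$l = -23036$ ($l = 10052 - 2 \left(-88\right) \left(-100 - 88\right) = 10052 - 2 \left(-88\right) \left(-188\right) = 10052 - 33088 = -23036$)
$\frac{-33573 + 32147}{30072 + l} = \frac{-33573 + 32147}{30072 - 23036} = - \frac{1426}{7036} = \left(-1426\right) \frac{1}{7036} = - \frac{713}{3518}$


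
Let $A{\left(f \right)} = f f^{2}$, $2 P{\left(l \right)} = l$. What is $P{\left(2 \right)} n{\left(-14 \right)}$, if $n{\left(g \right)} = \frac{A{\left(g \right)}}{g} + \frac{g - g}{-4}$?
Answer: $196$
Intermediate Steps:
$P{\left(l \right)} = \frac{l}{2}$
$A{\left(f \right)} = f^{3}$
$n{\left(g \right)} = g^{2}$ ($n{\left(g \right)} = \frac{g^{3}}{g} + \frac{g - g}{-4} = g^{2} + 0 \left(- \frac{1}{4}\right) = g^{2} + 0 = g^{2}$)
$P{\left(2 \right)} n{\left(-14 \right)} = \frac{1}{2} \cdot 2 \left(-14\right)^{2} = 1 \cdot 196 = 196$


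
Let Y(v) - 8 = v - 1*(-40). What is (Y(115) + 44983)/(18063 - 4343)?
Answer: 22573/6860 ≈ 3.2905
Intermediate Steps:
Y(v) = 48 + v (Y(v) = 8 + (v - 1*(-40)) = 8 + (v + 40) = 8 + (40 + v) = 48 + v)
(Y(115) + 44983)/(18063 - 4343) = ((48 + 115) + 44983)/(18063 - 4343) = (163 + 44983)/13720 = 45146*(1/13720) = 22573/6860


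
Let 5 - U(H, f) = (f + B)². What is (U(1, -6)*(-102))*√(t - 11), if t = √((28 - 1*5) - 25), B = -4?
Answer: 9690*√(-11 + I*√2) ≈ 2061.7 + 32204.0*I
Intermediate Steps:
U(H, f) = 5 - (-4 + f)² (U(H, f) = 5 - (f - 4)² = 5 - (-4 + f)²)
t = I*√2 (t = √((28 - 5) - 25) = √(23 - 25) = √(-2) = I*√2 ≈ 1.4142*I)
(U(1, -6)*(-102))*√(t - 11) = ((5 - (-4 - 6)²)*(-102))*√(I*√2 - 11) = ((5 - 1*(-10)²)*(-102))*√(-11 + I*√2) = ((5 - 1*100)*(-102))*√(-11 + I*√2) = ((5 - 100)*(-102))*√(-11 + I*√2) = (-95*(-102))*√(-11 + I*√2) = 9690*√(-11 + I*√2)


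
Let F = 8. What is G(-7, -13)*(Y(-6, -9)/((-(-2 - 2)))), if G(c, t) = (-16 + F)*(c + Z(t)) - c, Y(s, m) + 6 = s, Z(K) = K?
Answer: -501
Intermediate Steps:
Y(s, m) = -6 + s
G(c, t) = -9*c - 8*t (G(c, t) = (-16 + 8)*(c + t) - c = -8*(c + t) - c = (-8*c - 8*t) - c = -9*c - 8*t)
G(-7, -13)*(Y(-6, -9)/((-(-2 - 2)))) = (-9*(-7) - 8*(-13))*((-6 - 6)/((-(-2 - 2)))) = (63 + 104)*(-12/((-1*(-4)))) = 167*(-12/4) = 167*(-12*¼) = 167*(-3) = -501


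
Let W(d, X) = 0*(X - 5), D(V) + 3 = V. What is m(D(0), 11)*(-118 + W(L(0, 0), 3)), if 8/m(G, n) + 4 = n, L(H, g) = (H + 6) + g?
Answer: -944/7 ≈ -134.86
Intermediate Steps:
L(H, g) = 6 + H + g (L(H, g) = (6 + H) + g = 6 + H + g)
D(V) = -3 + V
W(d, X) = 0 (W(d, X) = 0*(-5 + X) = 0)
m(G, n) = 8/(-4 + n)
m(D(0), 11)*(-118 + W(L(0, 0), 3)) = (8/(-4 + 11))*(-118 + 0) = (8/7)*(-118) = -944/7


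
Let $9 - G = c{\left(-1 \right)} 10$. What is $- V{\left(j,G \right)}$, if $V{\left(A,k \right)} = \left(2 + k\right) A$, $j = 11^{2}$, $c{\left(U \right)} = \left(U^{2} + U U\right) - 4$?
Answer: $-3751$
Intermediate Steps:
$c{\left(U \right)} = -4 + 2 U^{2}$ ($c{\left(U \right)} = \left(U^{2} + U^{2}\right) - 4 = 2 U^{2} - 4 = -4 + 2 U^{2}$)
$G = 29$ ($G = 9 - \left(-4 + 2 \left(-1\right)^{2}\right) 10 = 9 - \left(-4 + 2 \cdot 1\right) 10 = 9 - \left(-4 + 2\right) 10 = 9 - \left(-2\right) 10 = 9 - -20 = 9 + 20 = 29$)
$j = 121$
$V{\left(A,k \right)} = A \left(2 + k\right)$
$- V{\left(j,G \right)} = - 121 \left(2 + 29\right) = - 121 \cdot 31 = \left(-1\right) 3751 = -3751$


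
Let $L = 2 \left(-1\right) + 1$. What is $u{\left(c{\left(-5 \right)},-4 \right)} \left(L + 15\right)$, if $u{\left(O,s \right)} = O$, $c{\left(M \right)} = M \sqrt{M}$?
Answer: $- 70 i \sqrt{5} \approx - 156.52 i$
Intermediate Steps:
$c{\left(M \right)} = M^{\frac{3}{2}}$
$L = -1$ ($L = -2 + 1 = -1$)
$u{\left(c{\left(-5 \right)},-4 \right)} \left(L + 15\right) = \left(-5\right)^{\frac{3}{2}} \left(-1 + 15\right) = - 5 i \sqrt{5} \cdot 14 = - 70 i \sqrt{5}$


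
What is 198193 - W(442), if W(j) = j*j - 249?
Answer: 3078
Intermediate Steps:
W(j) = -249 + j² (W(j) = j² - 249 = -249 + j²)
198193 - W(442) = 198193 - (-249 + 442²) = 198193 - (-249 + 195364) = 198193 - 1*195115 = 198193 - 195115 = 3078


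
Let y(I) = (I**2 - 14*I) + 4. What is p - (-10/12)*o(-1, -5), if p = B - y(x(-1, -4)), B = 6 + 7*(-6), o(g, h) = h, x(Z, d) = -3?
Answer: -571/6 ≈ -95.167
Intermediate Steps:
y(I) = 4 + I**2 - 14*I
B = -36 (B = 6 - 42 = -36)
p = -91 (p = -36 - (4 + (-3)**2 - 14*(-3)) = -36 - (4 + 9 + 42) = -36 - 1*55 = -36 - 55 = -91)
p - (-10/12)*o(-1, -5) = -91 - (-10/12)*(-5) = -91 - (-10*1/12)*(-5) = -91 - (-5)*(-5)/6 = -91 - 1*25/6 = -91 - 25/6 = -571/6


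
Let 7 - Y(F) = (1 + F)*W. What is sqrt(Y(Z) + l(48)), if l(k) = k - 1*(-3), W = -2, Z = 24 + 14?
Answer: 2*sqrt(34) ≈ 11.662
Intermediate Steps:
Z = 38
l(k) = 3 + k (l(k) = k + 3 = 3 + k)
Y(F) = 9 + 2*F (Y(F) = 7 - (1 + F)*(-2) = 7 - (-2 - 2*F) = 7 + (2 + 2*F) = 9 + 2*F)
sqrt(Y(Z) + l(48)) = sqrt((9 + 2*38) + (3 + 48)) = sqrt((9 + 76) + 51) = sqrt(85 + 51) = sqrt(136) = 2*sqrt(34)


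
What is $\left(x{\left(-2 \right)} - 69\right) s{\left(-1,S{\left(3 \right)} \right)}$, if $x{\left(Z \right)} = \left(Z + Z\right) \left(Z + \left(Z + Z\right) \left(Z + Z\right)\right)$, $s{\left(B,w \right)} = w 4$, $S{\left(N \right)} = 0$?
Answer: $0$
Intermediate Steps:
$s{\left(B,w \right)} = 4 w$
$x{\left(Z \right)} = 2 Z \left(Z + 4 Z^{2}\right)$ ($x{\left(Z \right)} = 2 Z \left(Z + 2 Z 2 Z\right) = 2 Z \left(Z + 4 Z^{2}\right)$)
$\left(x{\left(-2 \right)} - 69\right) s{\left(-1,S{\left(3 \right)} \right)} = \left(\left(-2\right)^{2} \left(2 + 8 \left(-2\right)\right) - 69\right) 4 \cdot 0 = \left(4 \left(2 - 16\right) - 69\right) 0 = \left(4 \left(-14\right) - 69\right) 0 = \left(-56 - 69\right) 0 = \left(-125\right) 0 = 0$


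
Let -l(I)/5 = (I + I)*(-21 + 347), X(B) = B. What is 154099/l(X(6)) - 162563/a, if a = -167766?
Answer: -1259602253/182305720 ≈ -6.9093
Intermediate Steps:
l(I) = -3260*I (l(I) = -5*(I + I)*(-21 + 347) = -5*2*I*326 = -3260*I)
154099/l(X(6)) - 162563/a = 154099/((-3260*6)) - 162563/(-167766) = 154099/(-19560) - 162563*(-1/167766) = 154099*(-1/19560) + 162563/167766 = -154099/19560 + 162563/167766 = -1259602253/182305720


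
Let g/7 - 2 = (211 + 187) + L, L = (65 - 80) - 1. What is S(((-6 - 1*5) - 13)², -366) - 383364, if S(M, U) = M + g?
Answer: -380100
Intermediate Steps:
L = -16 (L = -15 - 1 = -16)
g = 2688 (g = 14 + 7*((211 + 187) - 16) = 14 + 7*(398 - 16) = 14 + 7*382 = 14 + 2674 = 2688)
S(M, U) = 2688 + M (S(M, U) = M + 2688 = 2688 + M)
S(((-6 - 1*5) - 13)², -366) - 383364 = (2688 + ((-6 - 1*5) - 13)²) - 383364 = (2688 + ((-6 - 5) - 13)²) - 383364 = (2688 + (-11 - 13)²) - 383364 = (2688 + (-24)²) - 383364 = (2688 + 576) - 383364 = 3264 - 383364 = -380100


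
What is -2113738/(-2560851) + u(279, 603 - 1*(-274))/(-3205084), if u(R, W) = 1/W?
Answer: 5941418776620133/7198190230806468 ≈ 0.82540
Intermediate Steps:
-2113738/(-2560851) + u(279, 603 - 1*(-274))/(-3205084) = -2113738/(-2560851) + 1/((603 - 1*(-274))*(-3205084)) = -2113738*(-1/2560851) - 1/3205084/(603 + 274) = 2113738/2560851 - 1/3205084/877 = 2113738/2560851 + (1/877)*(-1/3205084) = 2113738/2560851 - 1/2810858668 = 5941418776620133/7198190230806468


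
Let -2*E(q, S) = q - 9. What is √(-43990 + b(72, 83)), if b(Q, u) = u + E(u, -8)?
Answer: 2*I*√10986 ≈ 209.63*I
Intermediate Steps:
E(q, S) = 9/2 - q/2 (E(q, S) = -(q - 9)/2 = -(-9 + q)/2 = 9/2 - q/2)
b(Q, u) = 9/2 + u/2 (b(Q, u) = u + (9/2 - u/2) = 9/2 + u/2)
√(-43990 + b(72, 83)) = √(-43990 + (9/2 + (½)*83)) = √(-43990 + (9/2 + 83/2)) = √(-43990 + 46) = √(-43944) = 2*I*√10986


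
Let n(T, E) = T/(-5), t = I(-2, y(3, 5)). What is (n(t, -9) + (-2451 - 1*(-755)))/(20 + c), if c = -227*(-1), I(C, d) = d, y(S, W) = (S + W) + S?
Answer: -8491/1235 ≈ -6.8753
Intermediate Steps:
y(S, W) = W + 2*S
c = 227
t = 11 (t = 5 + 2*3 = 5 + 6 = 11)
n(T, E) = -T/5 (n(T, E) = T*(-1/5) = -T/5)
(n(t, -9) + (-2451 - 1*(-755)))/(20 + c) = (-1/5*11 + (-2451 - 1*(-755)))/(20 + 227) = (-11/5 + (-2451 + 755))/247 = (-11/5 - 1696)*(1/247) = -8491/5*1/247 = -8491/1235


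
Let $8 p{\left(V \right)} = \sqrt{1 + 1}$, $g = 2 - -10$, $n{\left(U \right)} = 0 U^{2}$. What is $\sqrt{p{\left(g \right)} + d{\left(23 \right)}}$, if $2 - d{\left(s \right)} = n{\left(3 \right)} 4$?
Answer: $\frac{\sqrt{32 + 2 \sqrt{2}}}{4} \approx 1.4754$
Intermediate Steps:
$n{\left(U \right)} = 0$
$g = 12$ ($g = 2 + 10 = 12$)
$p{\left(V \right)} = \frac{\sqrt{2}}{8}$ ($p{\left(V \right)} = \frac{\sqrt{1 + 1}}{8} = \frac{\sqrt{2}}{8}$)
$d{\left(s \right)} = 2$ ($d{\left(s \right)} = 2 - 0 \cdot 4 = 2 - 0 = 2 + 0 = 2$)
$\sqrt{p{\left(g \right)} + d{\left(23 \right)}} = \sqrt{\frac{\sqrt{2}}{8} + 2} = \sqrt{2 + \frac{\sqrt{2}}{8}}$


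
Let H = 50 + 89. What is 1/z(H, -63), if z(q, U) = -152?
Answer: -1/152 ≈ -0.0065789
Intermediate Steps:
H = 139
1/z(H, -63) = 1/(-152) = -1/152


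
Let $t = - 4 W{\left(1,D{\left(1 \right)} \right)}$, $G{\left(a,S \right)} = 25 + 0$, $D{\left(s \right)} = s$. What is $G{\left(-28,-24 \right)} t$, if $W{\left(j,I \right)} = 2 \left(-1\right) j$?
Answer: $200$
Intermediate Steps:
$W{\left(j,I \right)} = - 2 j$
$G{\left(a,S \right)} = 25$
$t = 8$ ($t = - 4 \left(\left(-2\right) 1\right) = \left(-4\right) \left(-2\right) = 8$)
$G{\left(-28,-24 \right)} t = 25 \cdot 8 = 200$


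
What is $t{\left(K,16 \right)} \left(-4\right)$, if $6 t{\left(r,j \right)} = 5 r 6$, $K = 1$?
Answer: $-20$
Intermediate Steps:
$t{\left(r,j \right)} = 5 r$ ($t{\left(r,j \right)} = \frac{5 r 6}{6} = \frac{30 r}{6} = 5 r$)
$t{\left(K,16 \right)} \left(-4\right) = 5 \cdot 1 \left(-4\right) = 5 \left(-4\right) = -20$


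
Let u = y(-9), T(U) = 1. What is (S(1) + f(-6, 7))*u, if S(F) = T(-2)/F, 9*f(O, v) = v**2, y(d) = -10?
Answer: -580/9 ≈ -64.444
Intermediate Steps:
u = -10
f(O, v) = v**2/9
S(F) = 1/F
(S(1) + f(-6, 7))*u = (1/1 + (1/9)*7**2)*(-10) = (1 + (1/9)*49)*(-10) = (1 + 49/9)*(-10) = (58/9)*(-10) = -580/9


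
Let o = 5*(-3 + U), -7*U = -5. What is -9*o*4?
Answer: 2880/7 ≈ 411.43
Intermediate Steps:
U = 5/7 (U = -1/7*(-5) = 5/7 ≈ 0.71429)
o = -80/7 (o = 5*(-3 + 5/7) = 5*(-16/7) = -80/7 ≈ -11.429)
-9*o*4 = -9*(-80/7)*4 = (720/7)*4 = 2880/7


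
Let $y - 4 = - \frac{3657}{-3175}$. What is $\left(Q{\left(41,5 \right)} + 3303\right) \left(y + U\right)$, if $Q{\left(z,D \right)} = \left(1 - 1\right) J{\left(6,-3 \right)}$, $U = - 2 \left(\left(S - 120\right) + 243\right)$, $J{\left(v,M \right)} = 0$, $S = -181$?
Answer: $\frac{1270522071}{3175} \approx 4.0016 \cdot 10^{5}$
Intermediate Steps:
$y = \frac{16357}{3175}$ ($y = 4 - \frac{3657}{-3175} = 4 - - \frac{3657}{3175} = 4 + \frac{3657}{3175} = \frac{16357}{3175} \approx 5.1518$)
$U = 116$ ($U = - 2 \left(\left(-181 - 120\right) + 243\right) = - 2 \left(-301 + 243\right) = \left(-2\right) \left(-58\right) = 116$)
$Q{\left(z,D \right)} = 0$ ($Q{\left(z,D \right)} = \left(1 - 1\right) 0 = 0 \cdot 0 = 0$)
$\left(Q{\left(41,5 \right)} + 3303\right) \left(y + U\right) = \left(0 + 3303\right) \left(\frac{16357}{3175} + 116\right) = 3303 \cdot \frac{384657}{3175} = \frac{1270522071}{3175}$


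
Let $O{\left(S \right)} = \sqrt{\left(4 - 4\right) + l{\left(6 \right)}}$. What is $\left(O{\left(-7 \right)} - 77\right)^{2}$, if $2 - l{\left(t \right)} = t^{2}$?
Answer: $\left(77 - i \sqrt{34}\right)^{2} \approx 5895.0 - 897.97 i$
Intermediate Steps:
$l{\left(t \right)} = 2 - t^{2}$
$O{\left(S \right)} = i \sqrt{34}$ ($O{\left(S \right)} = \sqrt{\left(4 - 4\right) + \left(2 - 6^{2}\right)} = \sqrt{\left(4 - 4\right) + \left(2 - 36\right)} = \sqrt{0 + \left(2 - 36\right)} = \sqrt{0 - 34} = \sqrt{-34} = i \sqrt{34}$)
$\left(O{\left(-7 \right)} - 77\right)^{2} = \left(i \sqrt{34} - 77\right)^{2} = \left(-77 + i \sqrt{34}\right)^{2}$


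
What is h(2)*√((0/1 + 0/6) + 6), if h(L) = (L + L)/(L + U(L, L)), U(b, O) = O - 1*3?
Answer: 4*√6 ≈ 9.7980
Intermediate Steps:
U(b, O) = -3 + O (U(b, O) = O - 3 = -3 + O)
h(L) = 2*L/(-3 + 2*L) (h(L) = (L + L)/(L + (-3 + L)) = (2*L)/(-3 + 2*L) = 2*L/(-3 + 2*L))
h(2)*√((0/1 + 0/6) + 6) = (2*2/(-3 + 2*2))*√((0/1 + 0/6) + 6) = (2*2/(-3 + 4))*√((0*1 + 0*(⅙)) + 6) = (2*2/1)*√((0 + 0) + 6) = (2*2*1)*√(0 + 6) = 4*√6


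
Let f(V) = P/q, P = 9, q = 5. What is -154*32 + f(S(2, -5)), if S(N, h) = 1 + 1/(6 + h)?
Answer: -24631/5 ≈ -4926.2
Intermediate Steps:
f(V) = 9/5
-154*32 + f(S(2, -5)) = -154*32 + 9/5 = -4928 + 9/5 = -24631/5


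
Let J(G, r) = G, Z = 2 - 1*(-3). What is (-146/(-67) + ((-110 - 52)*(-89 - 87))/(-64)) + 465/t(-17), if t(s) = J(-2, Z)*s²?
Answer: -8599600/19363 ≈ -444.13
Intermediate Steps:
Z = 5 (Z = 2 + 3 = 5)
t(s) = -2*s²
(-146/(-67) + ((-110 - 52)*(-89 - 87))/(-64)) + 465/t(-17) = (-146/(-67) + ((-110 - 52)*(-89 - 87))/(-64)) + 465/((-2*(-17)²)) = (-146*(-1/67) - 162*(-176)*(-1/64)) + 465/((-2*289)) = (146/67 + 28512*(-1/64)) + 465/(-578) = (146/67 - 891/2) + 465*(-1/578) = -59405/134 - 465/578 = -8599600/19363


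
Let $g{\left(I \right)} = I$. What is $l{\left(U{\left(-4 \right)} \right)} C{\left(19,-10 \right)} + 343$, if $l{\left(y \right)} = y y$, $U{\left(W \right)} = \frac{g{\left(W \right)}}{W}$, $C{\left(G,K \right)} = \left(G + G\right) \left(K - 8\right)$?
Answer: $-341$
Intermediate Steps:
$C{\left(G,K \right)} = 2 G \left(-8 + K\right)$
$U{\left(W \right)} = 1$ ($U{\left(W \right)} = \frac{W}{W} = 1$)
$l{\left(y \right)} = y^{2}$
$l{\left(U{\left(-4 \right)} \right)} C{\left(19,-10 \right)} + 343 = 1^{2} \cdot 2 \cdot 19 \left(-8 - 10\right) + 343 = 1 \cdot 2 \cdot 19 \left(-18\right) + 343 = 1 \left(-684\right) + 343 = -684 + 343 = -341$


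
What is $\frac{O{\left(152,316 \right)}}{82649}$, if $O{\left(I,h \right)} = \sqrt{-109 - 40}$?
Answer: $\frac{i \sqrt{149}}{82649} \approx 0.00014769 i$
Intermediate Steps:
$O{\left(I,h \right)} = i \sqrt{149}$ ($O{\left(I,h \right)} = \sqrt{-149} = i \sqrt{149}$)
$\frac{O{\left(152,316 \right)}}{82649} = \frac{i \sqrt{149}}{82649}$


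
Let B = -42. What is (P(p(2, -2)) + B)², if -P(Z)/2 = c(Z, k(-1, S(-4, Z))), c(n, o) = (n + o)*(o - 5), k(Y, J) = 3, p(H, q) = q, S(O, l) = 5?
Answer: 1444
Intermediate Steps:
c(n, o) = (-5 + o)*(n + o) (c(n, o) = (n + o)*(-5 + o) = (-5 + o)*(n + o))
P(Z) = 12 + 4*Z (P(Z) = -2*(3² - 5*Z - 5*3 + Z*3) = -2*(9 - 5*Z - 15 + 3*Z) = -2*(-6 - 2*Z) = 12 + 4*Z)
(P(p(2, -2)) + B)² = ((12 + 4*(-2)) - 42)² = ((12 - 8) - 42)² = (4 - 42)² = (-38)² = 1444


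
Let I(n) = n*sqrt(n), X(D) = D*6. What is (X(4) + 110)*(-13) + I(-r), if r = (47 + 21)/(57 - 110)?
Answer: -1742 + 136*sqrt(901)/2809 ≈ -1740.5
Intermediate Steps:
X(D) = 6*D
r = -68/53 (r = 68/(-53) = 68*(-1/53) = -68/53 ≈ -1.2830)
I(n) = n**(3/2)
(X(4) + 110)*(-13) + I(-r) = (6*4 + 110)*(-13) + (-1*(-68/53))**(3/2) = (24 + 110)*(-13) + (68/53)**(3/2) = 134*(-13) + 136*sqrt(901)/2809 = -1742 + 136*sqrt(901)/2809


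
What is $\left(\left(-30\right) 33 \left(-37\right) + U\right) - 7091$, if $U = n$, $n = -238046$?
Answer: $-208507$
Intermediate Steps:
$U = -238046$
$\left(\left(-30\right) 33 \left(-37\right) + U\right) - 7091 = \left(\left(-30\right) 33 \left(-37\right) - 238046\right) - 7091 = \left(\left(-990\right) \left(-37\right) - 238046\right) - 7091 = \left(36630 - 238046\right) - 7091 = -201416 - 7091 = -208507$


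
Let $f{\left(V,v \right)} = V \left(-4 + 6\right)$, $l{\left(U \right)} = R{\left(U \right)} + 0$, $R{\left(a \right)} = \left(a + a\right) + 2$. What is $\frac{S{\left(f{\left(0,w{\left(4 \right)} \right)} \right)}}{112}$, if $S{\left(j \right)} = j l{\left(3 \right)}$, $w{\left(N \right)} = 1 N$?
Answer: $0$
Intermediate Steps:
$R{\left(a \right)} = 2 + 2 a$ ($R{\left(a \right)} = 2 a + 2 = 2 + 2 a$)
$l{\left(U \right)} = 2 + 2 U$ ($l{\left(U \right)} = \left(2 + 2 U\right) + 0 = 2 + 2 U$)
$w{\left(N \right)} = N$
$f{\left(V,v \right)} = 2 V$ ($f{\left(V,v \right)} = V 2 = 2 V$)
$S{\left(j \right)} = 8 j$ ($S{\left(j \right)} = j \left(2 + 2 \cdot 3\right) = j \left(2 + 6\right) = j 8 = 8 j$)
$\frac{S{\left(f{\left(0,w{\left(4 \right)} \right)} \right)}}{112} = \frac{8 \cdot 2 \cdot 0}{112} = 8 \cdot 0 \cdot \frac{1}{112} = 0 \cdot \frac{1}{112} = 0$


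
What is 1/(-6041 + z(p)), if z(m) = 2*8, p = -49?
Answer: -1/6025 ≈ -0.00016598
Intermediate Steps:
z(m) = 16
1/(-6041 + z(p)) = 1/(-6041 + 16) = 1/(-6025) = -1/6025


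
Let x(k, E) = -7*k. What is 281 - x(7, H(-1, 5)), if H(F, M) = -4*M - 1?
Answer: 330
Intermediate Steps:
H(F, M) = -1 - 4*M
281 - x(7, H(-1, 5)) = 281 - (-7)*7 = 281 - 1*(-49) = 281 + 49 = 330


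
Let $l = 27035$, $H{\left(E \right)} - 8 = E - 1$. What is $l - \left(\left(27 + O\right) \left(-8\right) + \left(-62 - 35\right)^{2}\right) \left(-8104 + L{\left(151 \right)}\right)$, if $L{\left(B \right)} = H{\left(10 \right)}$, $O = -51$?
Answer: $77670322$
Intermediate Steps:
$H{\left(E \right)} = 7 + E$ ($H{\left(E \right)} = 8 + \left(E - 1\right) = 8 + \left(-1 + E\right) = 7 + E$)
$L{\left(B \right)} = 17$ ($L{\left(B \right)} = 7 + 10 = 17$)
$l - \left(\left(27 + O\right) \left(-8\right) + \left(-62 - 35\right)^{2}\right) \left(-8104 + L{\left(151 \right)}\right) = 27035 - \left(\left(27 - 51\right) \left(-8\right) + \left(-62 - 35\right)^{2}\right) \left(-8104 + 17\right) = 27035 - \left(\left(-24\right) \left(-8\right) + \left(-62 - 35\right)^{2}\right) \left(-8087\right) = 27035 - \left(192 + \left(-97\right)^{2}\right) \left(-8087\right) = 27035 - \left(192 + 9409\right) \left(-8087\right) = 27035 - 9601 \left(-8087\right) = 27035 - -77643287 = 27035 + 77643287 = 77670322$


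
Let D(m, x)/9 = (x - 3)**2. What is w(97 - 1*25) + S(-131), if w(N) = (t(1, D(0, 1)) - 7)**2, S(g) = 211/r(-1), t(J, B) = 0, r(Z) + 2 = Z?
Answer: -64/3 ≈ -21.333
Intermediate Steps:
D(m, x) = 9*(-3 + x)**2 (D(m, x) = 9*(x - 3)**2 = 9*(-3 + x)**2)
r(Z) = -2 + Z
S(g) = -211/3 (S(g) = 211/(-2 - 1) = 211/(-3) = 211*(-1/3) = -211/3)
w(N) = 49 (w(N) = (0 - 7)**2 = (-7)**2 = 49)
w(97 - 1*25) + S(-131) = 49 - 211/3 = -64/3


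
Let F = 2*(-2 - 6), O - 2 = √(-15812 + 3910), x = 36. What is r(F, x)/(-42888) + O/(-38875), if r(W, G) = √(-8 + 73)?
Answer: -2/38875 - √65/42888 - I*√11902/38875 ≈ -0.00023943 - 0.0028063*I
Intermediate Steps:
O = 2 + I*√11902 (O = 2 + √(-15812 + 3910) = 2 + √(-11902) = 2 + I*√11902 ≈ 2.0 + 109.1*I)
F = -16 (F = 2*(-8) = -16)
r(W, G) = √65
r(F, x)/(-42888) + O/(-38875) = √65/(-42888) + (2 + I*√11902)/(-38875) = √65*(-1/42888) + (2 + I*√11902)*(-1/38875) = -√65/42888 + (-2/38875 - I*√11902/38875) = -2/38875 - √65/42888 - I*√11902/38875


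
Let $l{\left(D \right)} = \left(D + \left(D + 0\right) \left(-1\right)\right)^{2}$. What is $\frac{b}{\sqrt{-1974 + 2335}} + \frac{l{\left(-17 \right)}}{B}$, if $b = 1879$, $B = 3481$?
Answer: $\frac{1879}{19} \approx 98.895$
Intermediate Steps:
$l{\left(D \right)} = 0$ ($l{\left(D \right)} = \left(D + D \left(-1\right)\right)^{2} = \left(D - D\right)^{2} = 0^{2} = 0$)
$\frac{b}{\sqrt{-1974 + 2335}} + \frac{l{\left(-17 \right)}}{B} = \frac{1879}{\sqrt{-1974 + 2335}} + \frac{0}{3481} = \frac{1879}{\sqrt{361}} + 0 \cdot \frac{1}{3481} = \frac{1879}{19} + 0 = \frac{1879}{19}$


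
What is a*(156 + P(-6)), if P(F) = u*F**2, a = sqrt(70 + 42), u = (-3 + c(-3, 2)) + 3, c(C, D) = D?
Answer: 912*sqrt(7) ≈ 2412.9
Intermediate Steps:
u = 2 (u = (-3 + 2) + 3 = -1 + 3 = 2)
a = 4*sqrt(7) (a = sqrt(112) = 4*sqrt(7) ≈ 10.583)
P(F) = 2*F**2
a*(156 + P(-6)) = (4*sqrt(7))*(156 + 2*(-6)**2) = (4*sqrt(7))*(156 + 2*36) = (4*sqrt(7))*(156 + 72) = (4*sqrt(7))*228 = 912*sqrt(7)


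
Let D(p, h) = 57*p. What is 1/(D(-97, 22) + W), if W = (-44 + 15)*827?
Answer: -1/29512 ≈ -3.3885e-5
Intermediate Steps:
W = -23983 (W = -29*827 = -23983)
1/(D(-97, 22) + W) = 1/(57*(-97) - 23983) = 1/(-5529 - 23983) = 1/(-29512) = -1/29512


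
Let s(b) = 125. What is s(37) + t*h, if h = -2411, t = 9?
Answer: -21574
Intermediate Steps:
s(37) + t*h = 125 + 9*(-2411) = 125 - 21699 = -21574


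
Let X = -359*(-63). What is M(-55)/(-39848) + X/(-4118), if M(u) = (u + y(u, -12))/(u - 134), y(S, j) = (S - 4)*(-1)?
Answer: -10645922647/1938361131 ≈ -5.4922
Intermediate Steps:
y(S, j) = 4 - S (y(S, j) = (-4 + S)*(-1) = 4 - S)
X = 22617
M(u) = 4/(-134 + u) (M(u) = (u + (4 - u))/(u - 134) = 4/(-134 + u))
M(-55)/(-39848) + X/(-4118) = (4/(-134 - 55))/(-39848) + 22617/(-4118) = (4/(-189))*(-1/39848) + 22617*(-1/4118) = (4*(-1/189))*(-1/39848) - 22617/4118 = -4/189*(-1/39848) - 22617/4118 = 1/1882818 - 22617/4118 = -10645922647/1938361131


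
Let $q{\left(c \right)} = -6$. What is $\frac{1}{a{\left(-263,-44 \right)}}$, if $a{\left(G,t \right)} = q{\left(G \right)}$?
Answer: $- \frac{1}{6} \approx -0.16667$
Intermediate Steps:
$a{\left(G,t \right)} = -6$
$\frac{1}{a{\left(-263,-44 \right)}} = \frac{1}{-6} = - \frac{1}{6}$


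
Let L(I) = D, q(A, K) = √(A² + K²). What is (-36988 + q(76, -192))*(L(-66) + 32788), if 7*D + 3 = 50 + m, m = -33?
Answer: -1212836520 + 131160*√2665 ≈ -1.2061e+9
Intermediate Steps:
D = 2 (D = -3/7 + (50 - 33)/7 = -3/7 + (⅐)*17 = -3/7 + 17/7 = 2)
L(I) = 2
(-36988 + q(76, -192))*(L(-66) + 32788) = (-36988 + √(76² + (-192)²))*(2 + 32788) = (-36988 + √(5776 + 36864))*32790 = (-36988 + √42640)*32790 = (-36988 + 4*√2665)*32790 = -1212836520 + 131160*√2665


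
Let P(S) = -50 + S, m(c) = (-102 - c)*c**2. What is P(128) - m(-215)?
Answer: -5223347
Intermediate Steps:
m(c) = c**2*(-102 - c)
P(128) - m(-215) = (-50 + 128) - (-215)**2*(-102 - 1*(-215)) = 78 - 46225*(-102 + 215) = 78 - 46225*113 = 78 - 1*5223425 = 78 - 5223425 = -5223347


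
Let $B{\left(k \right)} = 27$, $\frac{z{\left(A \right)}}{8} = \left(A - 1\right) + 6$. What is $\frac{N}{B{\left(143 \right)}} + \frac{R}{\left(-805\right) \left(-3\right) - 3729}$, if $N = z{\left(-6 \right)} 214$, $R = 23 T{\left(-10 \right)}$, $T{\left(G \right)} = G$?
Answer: $- \frac{124631}{1971} \approx -63.232$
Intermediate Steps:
$z{\left(A \right)} = 40 + 8 A$ ($z{\left(A \right)} = 8 \left(\left(A - 1\right) + 6\right) = 8 \left(\left(-1 + A\right) + 6\right) = 8 \left(5 + A\right) = 40 + 8 A$)
$R = -230$ ($R = 23 \left(-10\right) = -230$)
$N = -1712$ ($N = \left(40 + 8 \left(-6\right)\right) 214 = \left(40 - 48\right) 214 = \left(-8\right) 214 = -1712$)
$\frac{N}{B{\left(143 \right)}} + \frac{R}{\left(-805\right) \left(-3\right) - 3729} = - \frac{1712}{27} - \frac{230}{\left(-805\right) \left(-3\right) - 3729} = \left(-1712\right) \frac{1}{27} - \frac{230}{2415 - 3729} = - \frac{1712}{27} - \frac{230}{-1314} = - \frac{1712}{27} - - \frac{115}{657} = - \frac{1712}{27} + \frac{115}{657} = - \frac{124631}{1971}$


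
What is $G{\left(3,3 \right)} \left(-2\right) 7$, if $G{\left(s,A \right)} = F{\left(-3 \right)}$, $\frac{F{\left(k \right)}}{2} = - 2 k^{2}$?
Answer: $504$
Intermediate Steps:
$F{\left(k \right)} = - 4 k^{2}$ ($F{\left(k \right)} = 2 \left(- 2 k^{2}\right) = - 4 k^{2}$)
$G{\left(s,A \right)} = -36$ ($G{\left(s,A \right)} = - 4 \left(-3\right)^{2} = \left(-4\right) 9 = -36$)
$G{\left(3,3 \right)} \left(-2\right) 7 = \left(-36\right) \left(-2\right) 7 = 72 \cdot 7 = 504$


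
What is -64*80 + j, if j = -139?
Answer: -5259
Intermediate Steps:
-64*80 + j = -64*80 - 139 = -5120 - 139 = -5259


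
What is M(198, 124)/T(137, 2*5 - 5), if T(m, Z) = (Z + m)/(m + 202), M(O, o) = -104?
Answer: -17628/71 ≈ -248.28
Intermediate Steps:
T(m, Z) = (Z + m)/(202 + m)
M(198, 124)/T(137, 2*5 - 5) = -104*(202 + 137)/((2*5 - 5) + 137) = -104*339/((10 - 5) + 137) = -104*339/(5 + 137) = -104/((1/339)*142) = -104/142/339 = -104*339/142 = -17628/71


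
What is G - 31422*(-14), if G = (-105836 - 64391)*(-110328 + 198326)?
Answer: -14979195638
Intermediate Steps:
G = -14979635546 (G = -170227*87998 = -14979635546)
G - 31422*(-14) = -14979635546 - 31422*(-14) = -14979635546 + 439908 = -14979195638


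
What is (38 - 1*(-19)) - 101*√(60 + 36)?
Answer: 57 - 404*√6 ≈ -932.59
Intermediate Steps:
(38 - 1*(-19)) - 101*√(60 + 36) = (38 + 19) - 404*√6 = 57 - 404*√6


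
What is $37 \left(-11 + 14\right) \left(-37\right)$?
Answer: $-4107$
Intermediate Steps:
$37 \left(-11 + 14\right) \left(-37\right) = 37 \cdot 3 \left(-37\right) = 111 \left(-37\right) = -4107$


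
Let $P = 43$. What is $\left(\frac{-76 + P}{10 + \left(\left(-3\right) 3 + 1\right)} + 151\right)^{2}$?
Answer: $\frac{72361}{4} \approx 18090.0$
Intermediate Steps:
$\left(\frac{-76 + P}{10 + \left(\left(-3\right) 3 + 1\right)} + 151\right)^{2} = \left(\frac{-76 + 43}{10 + \left(\left(-3\right) 3 + 1\right)} + 151\right)^{2} = \left(- \frac{33}{10 + \left(-9 + 1\right)} + 151\right)^{2} = \left(- \frac{33}{10 - 8} + 151\right)^{2} = \left(- \frac{33}{2} + 151\right)^{2} = \left(\frac{269}{2}\right)^{2} = \frac{72361}{4}$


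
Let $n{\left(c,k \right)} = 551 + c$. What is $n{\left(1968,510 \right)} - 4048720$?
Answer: $-4046201$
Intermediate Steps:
$n{\left(1968,510 \right)} - 4048720 = \left(551 + 1968\right) - 4048720 = 2519 - 4048720 = -4046201$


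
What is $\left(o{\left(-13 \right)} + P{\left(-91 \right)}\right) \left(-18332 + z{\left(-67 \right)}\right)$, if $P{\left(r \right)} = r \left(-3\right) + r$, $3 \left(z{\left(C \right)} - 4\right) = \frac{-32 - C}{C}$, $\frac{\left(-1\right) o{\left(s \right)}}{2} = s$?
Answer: $- \frac{766264304}{201} \approx -3.8123 \cdot 10^{6}$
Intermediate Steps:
$o{\left(s \right)} = - 2 s$
$z{\left(C \right)} = 4 + \frac{-32 - C}{3 C}$ ($z{\left(C \right)} = 4 + \frac{\left(-32 - C\right) \frac{1}{C}}{3} = 4 + \frac{\frac{1}{C} \left(-32 - C\right)}{3} = 4 + \frac{-32 - C}{3 C}$)
$P{\left(r \right)} = - 2 r$ ($P{\left(r \right)} = - 3 r + r = - 2 r$)
$\left(o{\left(-13 \right)} + P{\left(-91 \right)}\right) \left(-18332 + z{\left(-67 \right)}\right) = \left(\left(-2\right) \left(-13\right) - -182\right) \left(-18332 + \frac{-32 + 11 \left(-67\right)}{3 \left(-67\right)}\right) = \left(26 + 182\right) \left(-18332 + \frac{1}{3} \left(- \frac{1}{67}\right) \left(-32 - 737\right)\right) = 208 \left(-18332 + \frac{1}{3} \left(- \frac{1}{67}\right) \left(-769\right)\right) = 208 \left(-18332 + \frac{769}{201}\right) = 208 \left(- \frac{3683963}{201}\right) = - \frac{766264304}{201}$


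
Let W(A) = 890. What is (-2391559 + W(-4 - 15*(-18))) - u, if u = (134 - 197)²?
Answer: -2394638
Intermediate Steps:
u = 3969 (u = (-63)² = 3969)
(-2391559 + W(-4 - 15*(-18))) - u = (-2391559 + 890) - 1*3969 = -2390669 - 3969 = -2394638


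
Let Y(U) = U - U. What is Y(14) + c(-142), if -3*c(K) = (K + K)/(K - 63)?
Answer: -284/615 ≈ -0.46179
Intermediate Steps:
Y(U) = 0
c(K) = -2*K/(3*(-63 + K)) (c(K) = -(K + K)/(3*(K - 63)) = -2*K/(3*(-63 + K)))
Y(14) + c(-142) = 0 - 2*(-142)/(-189 + 3*(-142)) = 0 - 2*(-142)/(-189 - 426) = 0 - 2*(-142)/(-615) = 0 - 2*(-142)*(-1/615) = 0 - 284/615 = -284/615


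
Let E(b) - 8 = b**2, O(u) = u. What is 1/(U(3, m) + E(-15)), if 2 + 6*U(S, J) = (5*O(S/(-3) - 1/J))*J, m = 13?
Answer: 1/221 ≈ 0.0045249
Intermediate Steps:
E(b) = 8 + b**2
U(S, J) = -1/3 + J*(-5/J - 5*S/3)/6 (U(S, J) = -1/3 + ((5*(S/(-3) - 1/J))*J)/6 = -1/3 + ((5*(S*(-1/3) - 1/J))*J)/6 = -1/3 + ((5*(-S/3 - 1/J))*J)/6 = -1/3 + ((5*(-1/J - S/3))*J)/6 = -1/3 + ((-5/J - 5*S/3)*J)/6 = -1/3 + (J*(-5/J - 5*S/3))/6 = -1/3 + J*(-5/J - 5*S/3)/6)
1/(U(3, m) + E(-15)) = 1/((-7/6 - 5/18*13*3) + (8 + (-15)**2)) = 1/((-7/6 - 65/6) + (8 + 225)) = 1/(-12 + 233) = 1/221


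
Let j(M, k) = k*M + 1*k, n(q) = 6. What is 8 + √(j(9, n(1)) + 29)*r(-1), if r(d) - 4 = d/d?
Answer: 8 + 5*√89 ≈ 55.170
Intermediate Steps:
r(d) = 5 (r(d) = 4 + d/d = 4 + 1 = 5)
j(M, k) = k + M*k (j(M, k) = M*k + k = k + M*k)
8 + √(j(9, n(1)) + 29)*r(-1) = 8 + √(6*(1 + 9) + 29)*5 = 8 + √(6*10 + 29)*5 = 8 + √(60 + 29)*5 = 8 + √89*5 = 8 + 5*√89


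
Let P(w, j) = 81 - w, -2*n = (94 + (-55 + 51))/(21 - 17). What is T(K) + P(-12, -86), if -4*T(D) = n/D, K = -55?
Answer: 16359/176 ≈ 92.949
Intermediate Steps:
n = -45/4 (n = -(94 + (-55 + 51))/(2*(21 - 17)) = -(94 - 4)/(2*4) = -45/4 ≈ -11.250)
T(D) = 45/(16*D) (T(D) = -(-45)/(16*D) = 45/(16*D))
T(K) + P(-12, -86) = (45/16)/(-55) + (81 - 1*(-12)) = (45/16)*(-1/55) + (81 + 12) = -9/176 + 93 = 16359/176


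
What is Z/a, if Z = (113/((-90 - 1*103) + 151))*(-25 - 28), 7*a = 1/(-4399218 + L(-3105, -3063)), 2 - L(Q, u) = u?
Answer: -26328560317/6 ≈ -4.3881e+9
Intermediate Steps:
L(Q, u) = 2 - u
a = -1/30773071 (a = 1/(7*(-4399218 + (2 - 1*(-3063)))) = 1/(7*(-4399218 + (2 + 3063))) = 1/(7*(-4399218 + 3065)) = (⅐)/(-4396153) = (⅐)*(-1/4396153) = -1/30773071 ≈ -3.2496e-8)
Z = 5989/42 (Z = (113/((-90 - 103) + 151))*(-53) = (113/(-193 + 151))*(-53) = (113/(-42))*(-53) = -1/42*113*(-53) = -113/42*(-53) = 5989/42 ≈ 142.60)
Z/a = 5989/(42*(-1/30773071)) = (5989/42)*(-30773071) = -26328560317/6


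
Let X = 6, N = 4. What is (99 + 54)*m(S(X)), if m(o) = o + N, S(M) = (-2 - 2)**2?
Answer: 3060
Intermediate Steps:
S(M) = 16 (S(M) = (-4)**2 = 16)
m(o) = 4 + o (m(o) = o + 4 = 4 + o)
(99 + 54)*m(S(X)) = (99 + 54)*(4 + 16) = 153*20 = 3060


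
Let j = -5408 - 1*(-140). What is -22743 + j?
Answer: -28011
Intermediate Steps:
j = -5268 (j = -5408 + 140 = -5268)
-22743 + j = -22743 - 5268 = -28011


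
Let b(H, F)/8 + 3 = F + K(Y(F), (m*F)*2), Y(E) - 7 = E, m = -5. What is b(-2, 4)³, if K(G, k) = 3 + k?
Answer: -23887872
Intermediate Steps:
Y(E) = 7 + E
b(H, F) = -72*F (b(H, F) = -24 + 8*(F + (3 - 5*F*2)) = -24 + 8*(F + (3 - 10*F)) = -24 + 8*(3 - 9*F) = -24 + (24 - 72*F) = -72*F)
b(-2, 4)³ = (-72*4)³ = (-288)³ = -23887872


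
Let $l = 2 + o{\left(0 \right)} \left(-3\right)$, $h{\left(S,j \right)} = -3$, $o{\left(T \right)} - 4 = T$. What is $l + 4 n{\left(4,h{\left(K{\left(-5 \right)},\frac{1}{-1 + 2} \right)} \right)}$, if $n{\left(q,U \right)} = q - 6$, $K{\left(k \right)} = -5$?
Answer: $-18$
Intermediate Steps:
$o{\left(T \right)} = 4 + T$
$n{\left(q,U \right)} = -6 + q$
$l = -10$ ($l = 2 + \left(4 + 0\right) \left(-3\right) = 2 + 4 \left(-3\right) = 2 - 12 = -10$)
$l + 4 n{\left(4,h{\left(K{\left(-5 \right)},\frac{1}{-1 + 2} \right)} \right)} = -10 + 4 \left(-6 + 4\right) = -10 + 4 \left(-2\right) = -10 - 8 = -18$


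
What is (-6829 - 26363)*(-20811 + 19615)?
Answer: 39697632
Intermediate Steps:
(-6829 - 26363)*(-20811 + 19615) = -33192*(-1196) = 39697632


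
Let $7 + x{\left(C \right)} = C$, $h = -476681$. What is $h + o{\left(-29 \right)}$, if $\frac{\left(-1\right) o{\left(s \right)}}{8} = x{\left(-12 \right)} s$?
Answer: $-481089$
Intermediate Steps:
$x{\left(C \right)} = -7 + C$
$o{\left(s \right)} = 152 s$ ($o{\left(s \right)} = - 8 \left(-7 - 12\right) s = - 8 \left(- 19 s\right) = 152 s$)
$h + o{\left(-29 \right)} = -476681 + 152 \left(-29\right) = -476681 - 4408 = -481089$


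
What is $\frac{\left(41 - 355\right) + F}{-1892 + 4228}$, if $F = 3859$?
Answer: $\frac{3545}{2336} \approx 1.5176$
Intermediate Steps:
$\frac{\left(41 - 355\right) + F}{-1892 + 4228} = \frac{\left(41 - 355\right) + 3859}{-1892 + 4228} = \frac{\left(41 - 355\right) + 3859}{2336} = \left(-314 + 3859\right) \frac{1}{2336} = 3545 \cdot \frac{1}{2336} = \frac{3545}{2336}$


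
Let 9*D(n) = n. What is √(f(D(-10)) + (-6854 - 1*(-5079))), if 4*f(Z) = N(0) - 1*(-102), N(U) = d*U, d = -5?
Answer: I*√6998/2 ≈ 41.827*I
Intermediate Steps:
N(U) = -5*U
D(n) = n/9
f(Z) = 51/2 (f(Z) = (-5*0 - 1*(-102))/4 = (0 + 102)/4 = (¼)*102 = 51/2)
√(f(D(-10)) + (-6854 - 1*(-5079))) = √(51/2 + (-6854 - 1*(-5079))) = √(51/2 + (-6854 + 5079)) = √(51/2 - 1775) = √(-3499/2) = I*√6998/2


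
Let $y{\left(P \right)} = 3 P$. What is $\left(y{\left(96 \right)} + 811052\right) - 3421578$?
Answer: $-2610238$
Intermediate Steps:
$\left(y{\left(96 \right)} + 811052\right) - 3421578 = \left(3 \cdot 96 + 811052\right) - 3421578 = \left(288 + 811052\right) - 3421578 = 811340 - 3421578 = -2610238$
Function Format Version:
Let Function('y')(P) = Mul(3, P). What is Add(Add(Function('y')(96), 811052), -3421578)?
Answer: -2610238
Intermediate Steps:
Add(Add(Function('y')(96), 811052), -3421578) = Add(Add(Mul(3, 96), 811052), -3421578) = Add(Add(288, 811052), -3421578) = Add(811340, -3421578) = -2610238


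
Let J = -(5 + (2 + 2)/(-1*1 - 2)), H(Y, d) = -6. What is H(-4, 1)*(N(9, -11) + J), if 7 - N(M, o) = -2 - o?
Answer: 34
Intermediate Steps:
J = -11/3 (J = -(5 + 4/(-1 - 2)) = -(5 + 4/(-3)) = -(5 + 4*(-⅓)) = -(5 - 4/3) = -1*11/3 = -11/3 ≈ -3.6667)
N(M, o) = 9 + o (N(M, o) = 7 - (-2 - o) = 7 + (2 + o) = 9 + o)
H(-4, 1)*(N(9, -11) + J) = -6*((9 - 11) - 11/3) = -6*(-2 - 11/3) = -6*(-17/3) = 34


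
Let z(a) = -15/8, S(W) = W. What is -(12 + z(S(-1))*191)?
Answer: 2769/8 ≈ 346.13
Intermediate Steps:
z(a) = -15/8
-(12 + z(S(-1))*191) = -(12 - 15/8*191) = -(12 - 2865/8) = -1*(-2769/8) = 2769/8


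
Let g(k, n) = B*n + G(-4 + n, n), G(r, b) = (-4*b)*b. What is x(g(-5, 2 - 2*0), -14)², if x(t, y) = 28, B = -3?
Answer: 784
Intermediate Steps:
G(r, b) = -4*b²
g(k, n) = -4*n² - 3*n (g(k, n) = -3*n - 4*n² = -4*n² - 3*n)
x(g(-5, 2 - 2*0), -14)² = 28² = 784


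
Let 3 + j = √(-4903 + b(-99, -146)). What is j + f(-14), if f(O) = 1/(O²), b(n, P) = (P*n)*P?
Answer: -587/196 + I*√2115187 ≈ -2.9949 + 1454.4*I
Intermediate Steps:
b(n, P) = n*P²
f(O) = O⁻²
j = -3 + I*√2115187 (j = -3 + √(-4903 - 99*(-146)²) = -3 + √(-4903 - 99*21316) = -3 + √(-4903 - 2110284) = -3 + √(-2115187) = -3 + I*√2115187 ≈ -3.0 + 1454.4*I)
j + f(-14) = (-3 + I*√2115187) + (-14)⁻² = (-3 + I*√2115187) + 1/196 = -587/196 + I*√2115187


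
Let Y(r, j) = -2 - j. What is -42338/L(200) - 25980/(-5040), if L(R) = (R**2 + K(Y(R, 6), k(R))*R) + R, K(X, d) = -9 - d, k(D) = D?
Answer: 531149/16800 ≈ 31.616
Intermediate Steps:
L(R) = R + R**2 + R*(-9 - R) (L(R) = (R**2 + (-9 - R)*R) + R = (R**2 + R*(-9 - R)) + R = R + R**2 + R*(-9 - R))
-42338/L(200) - 25980/(-5040) = -42338/((-8*200)) - 25980/(-5040) = -42338/(-1600) - 25980*(-1/5040) = -42338*(-1/1600) + 433/84 = 21169/800 + 433/84 = 531149/16800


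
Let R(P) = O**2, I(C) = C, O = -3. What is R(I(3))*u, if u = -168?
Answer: -1512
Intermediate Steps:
R(P) = 9 (R(P) = (-3)**2 = 9)
R(I(3))*u = 9*(-168) = -1512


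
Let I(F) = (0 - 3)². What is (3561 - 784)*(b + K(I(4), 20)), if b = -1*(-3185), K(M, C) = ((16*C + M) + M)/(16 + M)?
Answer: 222057251/25 ≈ 8.8823e+6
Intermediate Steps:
I(F) = 9 (I(F) = (-3)² = 9)
K(M, C) = (2*M + 16*C)/(16 + M) (K(M, C) = ((M + 16*C) + M)/(16 + M) = (2*M + 16*C)/(16 + M))
b = 3185
(3561 - 784)*(b + K(I(4), 20)) = (3561 - 784)*(3185 + 2*(9 + 8*20)/(16 + 9)) = 2777*(3185 + 2*(9 + 160)/25) = 2777*(3185 + 2*(1/25)*169) = 2777*(3185 + 338/25) = 2777*(79963/25) = 222057251/25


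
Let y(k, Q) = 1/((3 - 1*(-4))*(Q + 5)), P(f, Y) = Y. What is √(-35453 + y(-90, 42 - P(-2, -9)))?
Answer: 45*I*√13726/28 ≈ 188.29*I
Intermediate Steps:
y(k, Q) = 1/(35 + 7*Q) (y(k, Q) = 1/((3 + 4)*(5 + Q)) = 1/(7*(5 + Q)) = 1/(35 + 7*Q))
√(-35453 + y(-90, 42 - P(-2, -9))) = √(-35453 + 1/(7*(5 + (42 - 1*(-9))))) = √(-35453 + 1/(7*(5 + (42 + 9)))) = √(-35453 + 1/(7*(5 + 51))) = √(-35453 + (⅐)/56) = √(-35453 + (⅐)*(1/56)) = √(-35453 + 1/392) = √(-13897575/392) = 45*I*√13726/28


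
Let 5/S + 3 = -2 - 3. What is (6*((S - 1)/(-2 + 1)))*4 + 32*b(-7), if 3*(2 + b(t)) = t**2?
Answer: 1493/3 ≈ 497.67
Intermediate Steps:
S = -5/8 (S = 5/(-3 + (-2 - 3)) = 5/(-3 - 5) = 5/(-8) = 5*(-1/8) = -5/8 ≈ -0.62500)
b(t) = -2 + t**2/3
(6*((S - 1)/(-2 + 1)))*4 + 32*b(-7) = (6*((-5/8 - 1)/(-2 + 1)))*4 + 32*(-2 + (1/3)*(-7)**2) = (6*(-13/8/(-1)))*4 + 32*(-2 + (1/3)*49) = (6*(-13/8*(-1)))*4 + 32*(-2 + 49/3) = (6*(13/8))*4 + 32*(43/3) = (39/4)*4 + 1376/3 = 39 + 1376/3 = 1493/3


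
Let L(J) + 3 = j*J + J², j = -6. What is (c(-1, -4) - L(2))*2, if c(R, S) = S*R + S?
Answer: 22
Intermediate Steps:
c(R, S) = S + R*S (c(R, S) = R*S + S = S + R*S)
L(J) = -3 + J² - 6*J (L(J) = -3 + (-6*J + J²) = -3 + (J² - 6*J) = -3 + J² - 6*J)
(c(-1, -4) - L(2))*2 = (-4*(1 - 1) - (-3 + 2² - 6*2))*2 = (-4*0 - (-3 + 4 - 12))*2 = (0 - 1*(-11))*2 = (0 + 11)*2 = 11*2 = 22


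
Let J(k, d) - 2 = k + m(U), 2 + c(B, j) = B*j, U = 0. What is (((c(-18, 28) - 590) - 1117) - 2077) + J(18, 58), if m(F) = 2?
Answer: -4268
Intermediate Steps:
c(B, j) = -2 + B*j
J(k, d) = 4 + k (J(k, d) = 2 + (k + 2) = 2 + (2 + k) = 4 + k)
(((c(-18, 28) - 590) - 1117) - 2077) + J(18, 58) = ((((-2 - 18*28) - 590) - 1117) - 2077) + (4 + 18) = ((((-2 - 504) - 590) - 1117) - 2077) + 22 = (((-506 - 590) - 1117) - 2077) + 22 = ((-1096 - 1117) - 2077) + 22 = (-2213 - 2077) + 22 = -4290 + 22 = -4268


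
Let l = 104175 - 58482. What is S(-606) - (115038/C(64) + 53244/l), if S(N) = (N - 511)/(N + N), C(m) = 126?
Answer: -5619483995/6153324 ≈ -913.24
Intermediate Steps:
l = 45693
S(N) = (-511 + N)/(2*N) (S(N) = (-511 + N)/((2*N)) = (-511 + N)*(1/(2*N)) = (-511 + N)/(2*N))
S(-606) - (115038/C(64) + 53244/l) = (½)*(-511 - 606)/(-606) - (115038/126 + 53244/45693) = (½)*(-1/606)*(-1117) - (115038*(1/126) + 53244*(1/45693)) = 1117/1212 - (913 + 5916/5077) = 1117/1212 - 1*4641217/5077 = 1117/1212 - 4641217/5077 = -5619483995/6153324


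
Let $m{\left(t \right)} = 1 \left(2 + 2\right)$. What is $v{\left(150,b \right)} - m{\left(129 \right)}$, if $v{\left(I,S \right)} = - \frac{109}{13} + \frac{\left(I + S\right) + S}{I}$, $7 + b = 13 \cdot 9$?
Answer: $- \frac{1934}{195} \approx -9.918$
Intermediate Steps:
$m{\left(t \right)} = 4$ ($m{\left(t \right)} = 1 \cdot 4 = 4$)
$b = 110$ ($b = -7 + 13 \cdot 9 = -7 + 117 = 110$)
$v{\left(I,S \right)} = - \frac{109}{13} + \frac{I + 2 S}{I}$ ($v{\left(I,S \right)} = \left(-109\right) \frac{1}{13} + \frac{I + 2 S}{I} = - \frac{109}{13} + \frac{I + 2 S}{I}$)
$v{\left(150,b \right)} - m{\left(129 \right)} = \left(- \frac{96}{13} + 2 \cdot 110 \cdot \frac{1}{150}\right) - 4 = \left(- \frac{96}{13} + \frac{22}{15}\right) - 4 = - \frac{1154}{195} - 4 = - \frac{1934}{195}$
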